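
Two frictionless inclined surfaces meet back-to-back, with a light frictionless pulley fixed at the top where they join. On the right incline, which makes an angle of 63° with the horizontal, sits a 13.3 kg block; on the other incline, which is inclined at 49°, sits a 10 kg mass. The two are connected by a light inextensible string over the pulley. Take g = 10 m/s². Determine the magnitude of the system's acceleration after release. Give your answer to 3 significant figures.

Resolve each weight along its own incline: the 13.3 kg mass has component 13.3 × 10 × sin 63° = 118.504 N down its slope, and the 10 kg mass has 10 × 10 × sin 49° = 75.471 N down its slope.
The 13.3 kg side's 118.504 N exceeds the other side's 75.471 N, so that mass slides down and the 10 kg mass slides up. Taking that direction as positive, Newton's second law for the whole system gives 118.504 − 75.471 = (13.3 + 10) a, so a = 43.033 / 23.3 = 1.8469 m/s².

1.85 m/s²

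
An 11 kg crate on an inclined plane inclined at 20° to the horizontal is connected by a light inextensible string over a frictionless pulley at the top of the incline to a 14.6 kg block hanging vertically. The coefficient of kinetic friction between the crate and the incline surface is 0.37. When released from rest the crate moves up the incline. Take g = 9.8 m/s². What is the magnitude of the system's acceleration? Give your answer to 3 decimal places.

2.685 m/s²

For the crate on the incline: the weight component along the slope is m₁g sin 20° = 11 × 9.8 × 0.3420 = 36.868 N and the normal force is N = m₁g cos 20° = 101.299 N.
Kinetic friction opposes the crate's motion up the incline: f = μN = 0.37 × 101.299 = 37.481 N acting down the slope.
Newton's second law for the crate (up-slope positive): T − 36.868 − 37.481 = 11 a. For the hanging block (downward positive): 14.6 × 9.8 − T = 14.6 a.
Adding the two equations eliminates T: 68.731 = 25.6 a, so a = 2.6848 m/s².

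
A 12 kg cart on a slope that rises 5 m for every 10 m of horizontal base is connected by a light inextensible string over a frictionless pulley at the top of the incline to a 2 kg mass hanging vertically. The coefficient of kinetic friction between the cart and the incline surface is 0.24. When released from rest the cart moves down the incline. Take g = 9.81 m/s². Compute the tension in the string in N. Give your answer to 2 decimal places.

For the cart on the incline: the weight component along the slope is m₁g sin 26.57° = 12 × 9.81 × 0.4472 = 52.644 N and the normal force is N = m₁g cos 26.57° = 105.292 N.
Kinetic friction opposes the cart's motion down the incline: f = μN = 0.24 × 105.292 = 25.270 N acting up the slope.
Newton's second law for the cart (down-slope positive): 52.644 − 25.270 − T = 12 a. For the hanging mass (upward positive): T − 2 × 9.81 = 2 a.
Adding the two equations eliminates T: 7.754 = 14 a, so a = 0.5539 m/s².
Then from the hanging mass's equation, T = 2 × (9.81 + 0.5539) = 20.728 N.

20.73 N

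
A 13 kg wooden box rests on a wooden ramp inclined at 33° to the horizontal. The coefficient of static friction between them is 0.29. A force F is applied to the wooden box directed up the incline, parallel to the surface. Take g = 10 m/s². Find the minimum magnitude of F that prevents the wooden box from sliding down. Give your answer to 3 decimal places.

The normal force is N = mg cos 33° = 109.027 N. With F at its minimum the wooden box is on the verge of sliding down, so static friction is at its maximum μ_s N = 0.29 × 109.027 = 31.618 N and acts up the slope.
Equilibrium along the incline: F + μ_s N = mg sin 33°, so F = 70.803 − 31.618 = 39.185 N.

39.185 N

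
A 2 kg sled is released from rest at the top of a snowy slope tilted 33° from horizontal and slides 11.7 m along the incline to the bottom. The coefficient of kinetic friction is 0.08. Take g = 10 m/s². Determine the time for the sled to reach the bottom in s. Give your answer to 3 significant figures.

The weight component along the incline is mg sin 33° = 10.893 N and the normal force is N = mg cos 33° = 16.773 N.
Friction up the slope is f = μN = 0.08 × 16.773 = 1.342 N, so the net downslope force is 10.893 − 1.342 = 9.551 N and a = 9.551 / 2 = 4.7755 m/s².
Starting from rest, L = ½at², so t = √(2L/a) = √(2 × 11.7 / 4.7755) = 2.2136 s.

2.21 s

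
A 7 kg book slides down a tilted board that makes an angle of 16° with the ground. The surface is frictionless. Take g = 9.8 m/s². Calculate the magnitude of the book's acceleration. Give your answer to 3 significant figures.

2.70 m/s²

Resolving the weight along the incline: the component pulling the book down the slope is mg sin 16° = 7 × 9.8 × 0.2756 = 18.906 N, and the normal force is N = mg cos 16° = 7 × 9.8 × 0.9613 = 65.945 N.
With no friction the net force along the incline is 18.906 N, so a = g sin 16° = 18.906 / 7 = 2.7009 m/s².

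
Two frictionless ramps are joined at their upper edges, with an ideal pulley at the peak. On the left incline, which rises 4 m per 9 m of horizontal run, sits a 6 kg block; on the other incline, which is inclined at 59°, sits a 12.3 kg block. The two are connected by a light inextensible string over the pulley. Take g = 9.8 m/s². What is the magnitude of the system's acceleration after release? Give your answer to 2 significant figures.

Resolve each weight along its own incline: the 6 kg mass has component 6 × 9.8 × sin 23.96° = 23.881 N down its slope, and the 12.3 kg mass has 12.3 × 9.8 × sin 59° = 103.323 N down its slope.
The 12.3 kg side's 103.323 N exceeds the other side's 23.881 N, so that mass slides down and the 6 kg mass slides up. Taking that direction as positive, Newton's second law for the whole system gives 103.323 − 23.881 = (6 + 12.3) a, so a = 79.442 / 18.3 = 4.3411 m/s².

4.3 m/s²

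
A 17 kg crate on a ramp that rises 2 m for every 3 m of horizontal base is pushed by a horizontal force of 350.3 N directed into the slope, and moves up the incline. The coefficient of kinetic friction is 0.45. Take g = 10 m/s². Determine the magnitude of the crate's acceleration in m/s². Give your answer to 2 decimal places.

2.71 m/s²

The horizontal push has components F cos 33.69° = 350.3 × 0.8321 = 291.485 N up the incline and F sin 33.69° = 350.3 × 0.5547 = 194.311 N pressing into the surface.
The normal force is therefore N = mg cos 33.69° + F sin 33.69° = 141.457 + 194.311 = 335.768 N, and kinetic friction down the slope is μN = 0.45 × 335.768 = 151.096 N.
Along the incline: F cos 33.69° − mg sin 33.69° − μN = ma, so 291.485 − 94.299 − 151.096 = 17 a, giving a = 2.7112 m/s².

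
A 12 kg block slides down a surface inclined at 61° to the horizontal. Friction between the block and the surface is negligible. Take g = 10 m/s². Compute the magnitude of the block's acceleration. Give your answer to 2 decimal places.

Resolving the weight along the incline: the component pulling the block down the slope is mg sin 61° = 12 × 10 × 0.8746 = 104.952 N, and the normal force is N = mg cos 61° = 12 × 10 × 0.4848 = 58.176 N.
With no friction the net force along the incline is 104.952 N, so a = g sin 61° = 104.952 / 12 = 8.7460 m/s².

8.75 m/s²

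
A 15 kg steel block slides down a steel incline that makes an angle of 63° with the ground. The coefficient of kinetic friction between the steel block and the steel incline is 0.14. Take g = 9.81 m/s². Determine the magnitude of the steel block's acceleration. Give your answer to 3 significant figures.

8.12 m/s²

Resolving the weight along the incline: the component pulling the steel block down the slope is mg sin 63° = 15 × 9.81 × 0.8910 = 131.111 N, and the normal force is N = mg cos 63° = 15 × 9.81 × 0.4540 = 66.806 N.
Kinetic friction acts up the slope with magnitude f = μN = 0.14 × 66.806 = 9.353 N.
Net force along the incline is 131.111 − 9.353 = 121.758 N, so a = 121.758 / 15 = 8.1172 m/s².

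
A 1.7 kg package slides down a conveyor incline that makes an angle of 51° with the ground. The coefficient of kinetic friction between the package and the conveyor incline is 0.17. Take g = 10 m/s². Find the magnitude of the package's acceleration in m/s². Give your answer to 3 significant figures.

Resolving the weight along the incline: the component pulling the package down the slope is mg sin 51° = 1.7 × 10 × 0.7771 = 13.211 N, and the normal force is N = mg cos 51° = 1.7 × 10 × 0.6293 = 10.698 N.
Kinetic friction acts up the slope with magnitude f = μN = 0.17 × 10.698 = 1.819 N.
Net force along the incline is 13.211 − 1.819 = 11.392 N, so a = 11.392 / 1.7 = 6.7012 m/s².

6.70 m/s²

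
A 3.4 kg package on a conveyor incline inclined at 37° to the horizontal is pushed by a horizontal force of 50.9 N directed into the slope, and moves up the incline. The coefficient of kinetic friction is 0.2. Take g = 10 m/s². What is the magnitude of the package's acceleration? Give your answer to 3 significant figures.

2.54 m/s²

The horizontal push has components F cos 37° = 50.9 × 0.7986 = 40.649 N up the incline and F sin 37° = 50.9 × 0.6018 = 30.632 N pressing into the surface.
The normal force is therefore N = mg cos 37° + F sin 37° = 27.152 + 30.632 = 57.784 N, and kinetic friction down the slope is μN = 0.2 × 57.784 = 11.557 N.
Along the incline: F cos 37° − mg sin 37° − μN = ma, so 40.649 − 20.461 − 11.557 = 3.4 a, giving a = 2.5385 m/s².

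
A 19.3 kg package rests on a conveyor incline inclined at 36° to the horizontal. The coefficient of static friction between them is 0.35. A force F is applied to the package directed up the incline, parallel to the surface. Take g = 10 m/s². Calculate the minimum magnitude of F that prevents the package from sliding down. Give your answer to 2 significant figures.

59 N

The normal force is N = mg cos 36° = 156.140 N. With F at its minimum the package is on the verge of sliding down, so static friction is at its maximum μ_s N = 0.35 × 156.140 = 54.649 N and acts up the slope.
Equilibrium along the incline: F + μ_s N = mg sin 36°, so F = 113.443 − 54.649 = 58.794 N.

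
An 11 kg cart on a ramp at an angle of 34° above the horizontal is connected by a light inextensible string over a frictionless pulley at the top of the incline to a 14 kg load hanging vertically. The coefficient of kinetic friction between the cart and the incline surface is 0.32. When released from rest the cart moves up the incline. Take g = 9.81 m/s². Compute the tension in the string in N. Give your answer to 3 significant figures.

110 N

For the cart on the incline: the weight component along the slope is m₁g sin 34° = 11 × 9.81 × 0.5592 = 60.343 N and the normal force is N = m₁g cos 34° = 89.461 N.
Kinetic friction opposes the cart's motion up the incline: f = μN = 0.32 × 89.461 = 28.628 N acting down the slope.
Newton's second law for the cart (up-slope positive): T − 60.343 − 28.628 = 11 a. For the hanging load (downward positive): 14 × 9.81 − T = 14 a.
Adding the two equations eliminates T: 48.369 = 25 a, so a = 1.9348 m/s².
Then from the hanging load's equation, T = 14 × (9.81 − 1.9348) = 110.253 N.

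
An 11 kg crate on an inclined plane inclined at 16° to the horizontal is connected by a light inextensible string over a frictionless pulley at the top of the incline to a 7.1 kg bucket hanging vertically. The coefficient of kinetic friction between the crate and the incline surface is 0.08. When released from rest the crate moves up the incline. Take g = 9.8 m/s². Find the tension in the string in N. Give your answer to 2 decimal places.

For the crate on the incline: the weight component along the slope is m₁g sin 16° = 11 × 9.8 × 0.2756 = 29.710 N and the normal force is N = m₁g cos 16° = 103.624 N.
Kinetic friction opposes the crate's motion up the incline: f = μN = 0.08 × 103.624 = 8.290 N acting down the slope.
Newton's second law for the crate (up-slope positive): T − 29.710 − 8.290 = 11 a. For the hanging bucket (downward positive): 7.1 × 9.8 − T = 7.1 a.
Adding the two equations eliminates T: 31.580 = 18.1 a, so a = 1.7448 m/s².
Then from the hanging bucket's equation, T = 7.1 × (9.8 − 1.7448) = 57.192 N.

57.19 N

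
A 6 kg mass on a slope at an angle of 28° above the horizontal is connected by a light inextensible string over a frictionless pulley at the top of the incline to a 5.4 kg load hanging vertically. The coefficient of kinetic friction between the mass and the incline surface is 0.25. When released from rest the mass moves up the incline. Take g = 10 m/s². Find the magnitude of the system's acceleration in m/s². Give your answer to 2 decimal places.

For the mass on the incline: the weight component along the slope is m₁g sin 28° = 6 × 10 × 0.4695 = 28.170 N and the normal force is N = m₁g cos 28° = 52.977 N.
Kinetic friction opposes the mass's motion up the incline: f = μN = 0.25 × 52.977 = 13.244 N acting down the slope.
Newton's second law for the mass (up-slope positive): T − 28.170 − 13.244 = 6 a. For the hanging load (downward positive): 5.4 × 10 − T = 5.4 a.
Adding the two equations eliminates T: 12.586 = 11.4 a, so a = 1.1040 m/s².

1.10 m/s²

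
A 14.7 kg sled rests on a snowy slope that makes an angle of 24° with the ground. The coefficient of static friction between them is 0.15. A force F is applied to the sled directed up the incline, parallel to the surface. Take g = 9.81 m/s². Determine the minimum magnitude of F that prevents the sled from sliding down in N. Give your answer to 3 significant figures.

The normal force is N = mg cos 24° = 131.740 N. With F at its minimum the sled is on the verge of sliding down, so static friction is at its maximum μ_s N = 0.15 × 131.740 = 19.761 N and acts up the slope.
Equilibrium along the incline: F + μ_s N = mg sin 24°, so F = 58.654 − 19.761 = 38.893 N.

38.9 N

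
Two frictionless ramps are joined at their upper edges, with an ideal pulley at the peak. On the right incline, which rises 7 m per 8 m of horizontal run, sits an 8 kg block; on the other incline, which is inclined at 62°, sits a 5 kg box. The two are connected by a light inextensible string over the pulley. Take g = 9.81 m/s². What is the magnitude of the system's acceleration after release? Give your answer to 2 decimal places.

Resolve each weight along its own incline: the 8 kg mass has component 8 × 9.81 × sin 41.19° = 51.679 N down its slope, and the 5 kg mass has 5 × 9.81 × sin 62° = 43.309 N down its slope.
The 8 kg side's 51.679 N exceeds the other side's 43.309 N, so that mass slides down and the 5 kg mass slides up. Taking that direction as positive, Newton's second law for the whole system gives 51.679 − 43.309 = (8 + 5) a, so a = 8.370 / 13 = 0.6438 m/s².

0.64 m/s²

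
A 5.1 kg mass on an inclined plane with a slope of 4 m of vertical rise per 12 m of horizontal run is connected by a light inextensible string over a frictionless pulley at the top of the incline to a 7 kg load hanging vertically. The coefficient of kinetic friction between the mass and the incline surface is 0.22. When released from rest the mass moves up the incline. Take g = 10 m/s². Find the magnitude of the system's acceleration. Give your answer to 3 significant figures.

3.57 m/s²

For the mass on the incline: the weight component along the slope is m₁g sin 18.43° = 5.1 × 10 × 0.3162 = 16.126 N and the normal force is N = m₁g cos 18.43° = 48.383 N.
Kinetic friction opposes the mass's motion up the incline: f = μN = 0.22 × 48.383 = 10.644 N acting down the slope.
Newton's second law for the mass (up-slope positive): T − 16.126 − 10.644 = 5.1 a. For the hanging load (downward positive): 7 × 10 − T = 7 a.
Adding the two equations eliminates T: 43.230 = 12.1 a, so a = 3.5727 m/s².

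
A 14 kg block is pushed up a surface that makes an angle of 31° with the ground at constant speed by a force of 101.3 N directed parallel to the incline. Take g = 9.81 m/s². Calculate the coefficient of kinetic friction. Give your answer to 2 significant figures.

At constant speed ΣF = 0 along the incline. The applied 101.3 N acts up the slope; the weight component mg sin 31° = 70.735 N and kinetic friction μN both act down the slope.
So 101.3 = 70.735 + μ × 117.723, giving μ = (101.3 − 70.735) / 117.723 = 0.2596.

0.26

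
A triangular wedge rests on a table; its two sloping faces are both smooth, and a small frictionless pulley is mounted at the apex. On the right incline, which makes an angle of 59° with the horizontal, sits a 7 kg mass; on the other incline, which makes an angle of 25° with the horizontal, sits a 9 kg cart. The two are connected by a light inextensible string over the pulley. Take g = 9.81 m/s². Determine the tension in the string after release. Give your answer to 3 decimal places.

49.434 N

Resolve each weight along its own incline: the 7 kg mass has component 7 × 9.81 × sin 59° = 58.862 N down its slope, and the 9 kg mass has 9 × 9.81 × sin 25° = 37.313 N down its slope.
The 7 kg side's 58.862 N exceeds the other side's 37.313 N, so that mass slides down and the 9 kg mass slides up. Taking that direction as positive, Newton's second law for the whole system gives 58.862 − 37.313 = (7 + 9) a, so a = 21.549 / 16 = 1.3468 m/s².
For the 9 kg mass (up-slope positive): T − 37.313 = 9 × 1.3468, so T = 49.434 N.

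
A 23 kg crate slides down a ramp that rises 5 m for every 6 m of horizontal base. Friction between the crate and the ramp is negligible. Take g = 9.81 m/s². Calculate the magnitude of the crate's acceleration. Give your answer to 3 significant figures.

6.28 m/s²

Resolving the weight along the incline: the component pulling the crate down the slope is mg sin 39.81° = 23 × 9.81 × 0.6402 = 144.448 N, and the normal force is N = mg cos 39.81° = 23 × 9.81 × 0.7682 = 173.329 N.
With no friction the net force along the incline is 144.448 N, so a = g sin 39.81° = 144.448 / 23 = 6.2803 m/s².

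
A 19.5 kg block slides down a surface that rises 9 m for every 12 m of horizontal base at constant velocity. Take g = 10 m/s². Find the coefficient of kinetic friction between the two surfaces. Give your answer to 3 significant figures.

At constant velocity the net force along the incline is zero: mg sin 36.87° = μ mg cos 36.87°.
So μ = tan 36.87° = 0.6000 / 0.8000 = 0.7500.

0.750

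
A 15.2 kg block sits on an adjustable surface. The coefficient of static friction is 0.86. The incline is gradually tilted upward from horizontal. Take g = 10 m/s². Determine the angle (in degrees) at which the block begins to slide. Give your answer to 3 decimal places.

At the threshold of sliding, static friction is at its maximum μ_s N and exactly balances the weight component along the incline: mg sin θ = μ_s mg cos θ.
Hence tan θ = μ_s = 0.86, so θ = arctan(0.86) = 40.6955°.

40.696°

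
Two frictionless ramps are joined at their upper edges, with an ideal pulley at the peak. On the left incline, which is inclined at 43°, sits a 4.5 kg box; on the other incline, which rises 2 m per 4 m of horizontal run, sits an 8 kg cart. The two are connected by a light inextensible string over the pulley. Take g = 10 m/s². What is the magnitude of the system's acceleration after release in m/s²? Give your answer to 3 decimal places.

0.407 m/s²

Resolve each weight along its own incline: the 4.5 kg mass has component 4.5 × 10 × sin 43° = 30.690 N down its slope, and the 8 kg mass has 8 × 10 × sin 26.57° = 35.777 N down its slope.
The 8 kg side's 35.777 N exceeds the other side's 30.690 N, so that mass slides down and the 4.5 kg mass slides up. Taking that direction as positive, Newton's second law for the whole system gives 35.777 − 30.690 = (4.5 + 8) a, so a = 5.087 / 12.5 = 0.4070 m/s².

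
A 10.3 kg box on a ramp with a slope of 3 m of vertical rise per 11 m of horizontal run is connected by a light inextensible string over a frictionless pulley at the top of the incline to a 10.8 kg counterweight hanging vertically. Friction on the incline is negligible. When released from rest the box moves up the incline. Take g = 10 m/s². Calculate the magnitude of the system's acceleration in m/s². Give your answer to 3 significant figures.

3.83 m/s²

For the box on the incline: the weight component along the slope is m₁g sin 15.26° = 10.3 × 10 × 0.2631 = 27.099 N and the normal force is N = m₁g cos 15.26° = 99.371 N.
Newton's second law for the box (up-slope positive): T − 27.099 = 10.3 a. For the hanging counterweight (downward positive): 10.8 × 10 − T = 10.8 a.
Adding the two equations eliminates T: 80.901 = 21.1 a, so a = 3.8342 m/s².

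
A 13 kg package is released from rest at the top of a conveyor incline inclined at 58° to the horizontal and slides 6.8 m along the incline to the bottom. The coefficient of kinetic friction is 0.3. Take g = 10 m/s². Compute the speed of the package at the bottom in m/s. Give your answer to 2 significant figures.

The weight component along the incline is mg sin 58° = 110.246 N and the normal force is N = mg cos 58° = 68.890 N.
Friction up the slope is f = μN = 0.3 × 68.890 = 20.667 N, so the net downslope force is 110.246 − 20.667 = 89.579 N and a = 89.579 / 13 = 6.8907 m/s².
Starting from rest over a distance of 6.8 m, v² = 2aL = 2 × 6.8907 × 6.8 = 93.7135, so v = 9.6806 m/s.

9.7 m/s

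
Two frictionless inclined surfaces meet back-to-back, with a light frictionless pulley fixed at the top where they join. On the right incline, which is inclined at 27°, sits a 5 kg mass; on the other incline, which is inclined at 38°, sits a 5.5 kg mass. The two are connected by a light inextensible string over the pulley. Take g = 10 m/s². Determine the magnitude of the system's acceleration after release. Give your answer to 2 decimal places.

Resolve each weight along its own incline: the 5 kg mass has component 5 × 10 × sin 27° = 22.700 N down its slope, and the 5.5 kg mass has 5.5 × 10 × sin 38° = 33.861 N down its slope.
The 5.5 kg side's 33.861 N exceeds the other side's 22.700 N, so that mass slides down and the 5 kg mass slides up. Taking that direction as positive, Newton's second law for the whole system gives 33.861 − 22.700 = (5 + 5.5) a, so a = 11.161 / 10.5 = 1.0630 m/s².

1.06 m/s²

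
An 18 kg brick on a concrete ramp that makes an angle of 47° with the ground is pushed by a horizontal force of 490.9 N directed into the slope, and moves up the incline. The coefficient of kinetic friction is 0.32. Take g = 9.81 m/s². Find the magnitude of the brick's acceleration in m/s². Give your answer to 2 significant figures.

The horizontal push has components F cos 47° = 490.9 × 0.6820 = 334.794 N up the incline and F sin 47° = 490.9 × 0.7314 = 359.044 N pressing into the surface.
The normal force is therefore N = mg cos 47° + F sin 47° = 120.428 + 359.044 = 479.472 N, and kinetic friction down the slope is μN = 0.32 × 479.472 = 153.431 N.
Along the incline: F cos 47° − mg sin 47° − μN = ma, so 334.794 − 129.151 − 153.431 = 18 a, giving a = 2.9007 m/s².

2.9 m/s²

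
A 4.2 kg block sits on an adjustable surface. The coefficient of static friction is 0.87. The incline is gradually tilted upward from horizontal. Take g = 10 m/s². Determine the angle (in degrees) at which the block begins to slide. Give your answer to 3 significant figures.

At the threshold of sliding, static friction is at its maximum μ_s N and exactly balances the weight component along the incline: mg sin θ = μ_s mg cos θ.
Hence tan θ = μ_s = 0.87, so θ = arctan(0.87) = 41.0233°.

41.0°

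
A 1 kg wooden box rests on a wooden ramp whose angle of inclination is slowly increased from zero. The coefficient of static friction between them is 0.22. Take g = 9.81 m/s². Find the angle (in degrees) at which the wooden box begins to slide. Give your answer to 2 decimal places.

12.41°

At the threshold of sliding, static friction is at its maximum μ_s N and exactly balances the weight component along the incline: mg sin θ = μ_s mg cos θ.
Hence tan θ = μ_s = 0.22, so θ = arctan(0.22) = 12.4074°.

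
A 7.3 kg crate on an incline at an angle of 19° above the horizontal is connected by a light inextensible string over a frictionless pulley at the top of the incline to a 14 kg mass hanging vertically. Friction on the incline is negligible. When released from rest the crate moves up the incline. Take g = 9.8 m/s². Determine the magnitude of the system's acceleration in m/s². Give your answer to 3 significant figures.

For the crate on the incline: the weight component along the slope is m₁g sin 19° = 7.3 × 9.8 × 0.3256 = 23.293 N and the normal force is N = m₁g cos 19° = 67.642 N.
Newton's second law for the crate (up-slope positive): T − 23.293 = 7.3 a. For the hanging mass (downward positive): 14 × 9.8 − T = 14 a.
Adding the two equations eliminates T: 113.907 = 21.3 a, so a = 5.3477 m/s².

5.35 m/s²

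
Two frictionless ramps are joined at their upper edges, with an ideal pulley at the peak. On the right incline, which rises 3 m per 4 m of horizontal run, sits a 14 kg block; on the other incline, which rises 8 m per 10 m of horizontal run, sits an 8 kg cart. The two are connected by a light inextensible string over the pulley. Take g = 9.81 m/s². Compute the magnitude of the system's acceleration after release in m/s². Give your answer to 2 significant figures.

1.5 m/s²

Resolve each weight along its own incline: the 14 kg mass has component 14 × 9.81 × sin 36.87° = 82.404 N down its slope, and the 8 kg mass has 8 × 9.81 × sin 38.66° = 49.026 N down its slope.
The 14 kg side's 82.404 N exceeds the other side's 49.026 N, so that mass slides down and the 8 kg mass slides up. Taking that direction as positive, Newton's second law for the whole system gives 82.404 − 49.026 = (14 + 8) a, so a = 33.378 / 22 = 1.5172 m/s².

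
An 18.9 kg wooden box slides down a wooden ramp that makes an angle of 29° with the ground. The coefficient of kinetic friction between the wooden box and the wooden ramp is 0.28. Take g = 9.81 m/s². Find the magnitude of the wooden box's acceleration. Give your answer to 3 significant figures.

Resolving the weight along the incline: the component pulling the wooden box down the slope is mg sin 29° = 18.9 × 9.81 × 0.4848 = 89.886 N, and the normal force is N = mg cos 29° = 18.9 × 9.81 × 0.8746 = 162.159 N.
Kinetic friction acts up the slope with magnitude f = μN = 0.28 × 162.159 = 45.405 N.
Net force along the incline is 89.886 − 45.405 = 44.481 N, so a = 44.481 / 18.9 = 2.3535 m/s².

2.35 m/s²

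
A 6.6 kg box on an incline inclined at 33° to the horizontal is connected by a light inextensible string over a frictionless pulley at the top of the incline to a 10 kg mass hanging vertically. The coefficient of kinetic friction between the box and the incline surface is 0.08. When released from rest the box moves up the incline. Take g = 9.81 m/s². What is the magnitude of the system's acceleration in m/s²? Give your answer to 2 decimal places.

For the box on the incline: the weight component along the slope is m₁g sin 33° = 6.6 × 9.81 × 0.5446 = 35.261 N and the normal force is N = m₁g cos 33° = 54.301 N.
Kinetic friction opposes the box's motion up the incline: f = μN = 0.08 × 54.301 = 4.344 N acting down the slope.
Newton's second law for the box (up-slope positive): T − 35.261 − 4.344 = 6.6 a. For the hanging mass (downward positive): 10 × 9.81 − T = 10 a.
Adding the two equations eliminates T: 58.495 = 16.6 a, so a = 3.5238 m/s².

3.52 m/s²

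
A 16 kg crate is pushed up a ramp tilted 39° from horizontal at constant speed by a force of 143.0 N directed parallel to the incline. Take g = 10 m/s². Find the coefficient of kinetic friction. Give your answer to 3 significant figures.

At constant speed ΣF = 0 along the incline. The applied 143.0 N acts up the slope; the weight component mg sin 39° = 100.691 N and kinetic friction μN both act down the slope.
So 143.0 = 100.691 + μ × 124.343, giving μ = (143.0 − 100.691) / 124.343 = 0.3403.

0.340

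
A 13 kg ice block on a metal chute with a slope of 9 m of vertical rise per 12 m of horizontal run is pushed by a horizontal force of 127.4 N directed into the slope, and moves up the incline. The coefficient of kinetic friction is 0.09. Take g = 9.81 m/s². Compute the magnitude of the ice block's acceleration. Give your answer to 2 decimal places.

0.72 m/s²

The horizontal push has components F cos 36.87° = 127.4 × 0.8000 = 101.920 N up the incline and F sin 36.87° = 127.4 × 0.6000 = 76.440 N pressing into the surface.
The normal force is therefore N = mg cos 36.87° + F sin 36.87° = 102.024 + 76.440 = 178.464 N, and kinetic friction down the slope is μN = 0.09 × 178.464 = 16.062 N.
Along the incline: F cos 36.87° − mg sin 36.87° − μN = ma, so 101.920 − 76.518 − 16.062 = 13 a, giving a = 0.7185 m/s².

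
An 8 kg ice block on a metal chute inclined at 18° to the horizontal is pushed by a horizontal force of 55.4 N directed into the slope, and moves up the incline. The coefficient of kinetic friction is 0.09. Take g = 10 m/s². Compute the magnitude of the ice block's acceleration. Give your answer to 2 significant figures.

2.4 m/s²

The horizontal push has components F cos 18° = 55.4 × 0.9511 = 52.691 N up the incline and F sin 18° = 55.4 × 0.3090 = 17.119 N pressing into the surface.
The normal force is therefore N = mg cos 18° + F sin 18° = 76.088 + 17.119 = 93.207 N, and kinetic friction down the slope is μN = 0.09 × 93.207 = 8.389 N.
Along the incline: F cos 18° − mg sin 18° − μN = ma, so 52.691 − 24.720 − 8.389 = 8 a, giving a = 2.4478 m/s².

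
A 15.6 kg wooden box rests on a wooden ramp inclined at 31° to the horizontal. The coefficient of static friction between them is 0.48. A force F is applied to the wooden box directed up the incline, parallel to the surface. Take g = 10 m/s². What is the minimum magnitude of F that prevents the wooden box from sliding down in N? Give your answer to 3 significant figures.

16.2 N

The normal force is N = mg cos 31° = 133.718 N. With F at its minimum the wooden box is on the verge of sliding down, so static friction is at its maximum μ_s N = 0.48 × 133.718 = 64.185 N and acts up the slope.
Equilibrium along the incline: F + μ_s N = mg sin 31°, so F = 80.346 − 64.185 = 16.161 N.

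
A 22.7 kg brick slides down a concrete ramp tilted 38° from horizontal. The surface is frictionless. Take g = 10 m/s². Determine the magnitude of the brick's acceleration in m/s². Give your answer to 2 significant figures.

Resolving the weight along the incline: the component pulling the brick down the slope is mg sin 38° = 22.7 × 10 × 0.6157 = 139.764 N, and the normal force is N = mg cos 38° = 22.7 × 10 × 0.7880 = 178.876 N.
With no friction the net force along the incline is 139.764 N, so a = g sin 38° = 139.764 / 22.7 = 6.1570 m/s².

6.2 m/s²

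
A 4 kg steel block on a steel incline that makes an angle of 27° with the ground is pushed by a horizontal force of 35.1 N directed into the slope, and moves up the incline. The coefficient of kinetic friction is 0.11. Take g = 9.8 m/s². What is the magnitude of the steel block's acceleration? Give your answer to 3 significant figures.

The horizontal push has components F cos 27° = 35.1 × 0.8910 = 31.274 N up the incline and F sin 27° = 35.1 × 0.4540 = 15.935 N pressing into the surface.
The normal force is therefore N = mg cos 27° + F sin 27° = 34.927 + 15.935 = 50.862 N, and kinetic friction down the slope is μN = 0.11 × 50.862 = 5.595 N.
Along the incline: F cos 27° − mg sin 27° − μN = ma, so 31.274 − 17.797 − 5.595 = 4 a, giving a = 1.9705 m/s².

1.97 m/s²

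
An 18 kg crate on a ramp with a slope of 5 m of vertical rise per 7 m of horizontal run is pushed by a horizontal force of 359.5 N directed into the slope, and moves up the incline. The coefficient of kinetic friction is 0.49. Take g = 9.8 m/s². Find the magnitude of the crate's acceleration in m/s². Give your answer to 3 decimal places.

The horizontal push has components F cos 35.54° = 359.5 × 0.8137 = 292.525 N up the incline and F sin 35.54° = 359.5 × 0.5812 = 208.941 N pressing into the surface.
The normal force is therefore N = mg cos 35.54° + F sin 35.54° = 143.537 + 208.941 = 352.478 N, and kinetic friction down the slope is μN = 0.49 × 352.478 = 172.714 N.
Along the incline: F cos 35.54° − mg sin 35.54° − μN = ma, so 292.525 − 102.524 − 172.714 = 18 a, giving a = 0.9604 m/s².

0.960 m/s²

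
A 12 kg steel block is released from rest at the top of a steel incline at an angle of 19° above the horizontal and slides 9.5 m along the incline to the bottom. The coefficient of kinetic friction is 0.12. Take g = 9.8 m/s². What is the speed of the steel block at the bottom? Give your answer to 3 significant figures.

The weight component along the incline is mg sin 19° = 38.287 N and the normal force is N = mg cos 19° = 111.193 N.
Friction up the slope is f = μN = 0.12 × 111.193 = 13.343 N, so the net downslope force is 38.287 − 13.343 = 24.944 N and a = 24.944 / 12 = 2.0787 m/s².
Starting from rest over a distance of 9.5 m, v² = 2aL = 2 × 2.0787 × 9.5 = 39.4953, so v = 6.2845 m/s.

6.28 m/s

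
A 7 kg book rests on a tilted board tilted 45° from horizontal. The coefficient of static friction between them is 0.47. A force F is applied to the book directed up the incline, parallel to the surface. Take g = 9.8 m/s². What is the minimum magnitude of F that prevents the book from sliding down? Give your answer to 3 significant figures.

The normal force is N = mg cos 45° = 48.508 N. With F at its minimum the book is on the verge of sliding down, so static friction is at its maximum μ_s N = 0.47 × 48.508 = 22.799 N and acts up the slope.
Equilibrium along the incline: F + μ_s N = mg sin 45°, so F = 48.508 − 22.799 = 25.709 N.

25.7 N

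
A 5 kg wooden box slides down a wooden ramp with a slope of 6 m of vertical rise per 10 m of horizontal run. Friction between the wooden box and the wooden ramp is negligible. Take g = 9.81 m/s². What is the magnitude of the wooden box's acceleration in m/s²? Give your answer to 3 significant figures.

Resolving the weight along the incline: the component pulling the wooden box down the slope is mg sin 30.96° = 5 × 9.81 × 0.5145 = 25.236 N, and the normal force is N = mg cos 30.96° = 5 × 9.81 × 0.8575 = 42.060 N.
With no friction the net force along the incline is 25.236 N, so a = g sin 30.96° = 25.236 / 5 = 5.0472 m/s².

5.05 m/s²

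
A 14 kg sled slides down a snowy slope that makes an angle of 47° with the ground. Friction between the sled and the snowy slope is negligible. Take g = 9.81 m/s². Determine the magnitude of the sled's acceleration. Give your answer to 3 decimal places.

Resolving the weight along the incline: the component pulling the sled down the slope is mg sin 47° = 14 × 9.81 × 0.7314 = 100.450 N, and the normal force is N = mg cos 47° = 14 × 9.81 × 0.6820 = 93.666 N.
With no friction the net force along the incline is 100.450 N, so a = g sin 47° = 100.450 / 14 = 7.1750 m/s².

7.175 m/s²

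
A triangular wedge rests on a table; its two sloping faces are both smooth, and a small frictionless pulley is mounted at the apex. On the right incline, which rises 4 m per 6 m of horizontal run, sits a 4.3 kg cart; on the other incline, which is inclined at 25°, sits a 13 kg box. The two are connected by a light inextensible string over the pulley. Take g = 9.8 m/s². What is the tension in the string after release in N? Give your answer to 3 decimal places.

30.948 N

Resolve each weight along its own incline: the 4.3 kg mass has component 4.3 × 9.8 × sin 33.69° = 23.375 N down its slope, and the 13 kg mass has 13 × 9.8 × sin 25° = 53.842 N down its slope.
The 13 kg side's 53.842 N exceeds the other side's 23.375 N, so that mass slides down and the 4.3 kg mass slides up. Taking that direction as positive, Newton's second law for the whole system gives 53.842 − 23.375 = (4.3 + 13) a, so a = 30.467 / 17.3 = 1.7611 m/s².
For the 4.3 kg mass (up-slope positive): T − 23.375 = 4.3 × 1.7611, so T = 30.948 N.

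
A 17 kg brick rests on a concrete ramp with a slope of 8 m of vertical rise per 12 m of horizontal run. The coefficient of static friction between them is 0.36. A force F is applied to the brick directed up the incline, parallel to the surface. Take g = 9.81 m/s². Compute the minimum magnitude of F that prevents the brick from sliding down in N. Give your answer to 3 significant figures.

The normal force is N = mg cos 33.69° = 138.761 N. With F at its minimum the brick is on the verge of sliding down, so static friction is at its maximum μ_s N = 0.36 × 138.761 = 49.954 N and acts up the slope.
Equilibrium along the incline: F + μ_s N = mg sin 33.69°, so F = 92.507 − 49.954 = 42.553 N.

42.6 N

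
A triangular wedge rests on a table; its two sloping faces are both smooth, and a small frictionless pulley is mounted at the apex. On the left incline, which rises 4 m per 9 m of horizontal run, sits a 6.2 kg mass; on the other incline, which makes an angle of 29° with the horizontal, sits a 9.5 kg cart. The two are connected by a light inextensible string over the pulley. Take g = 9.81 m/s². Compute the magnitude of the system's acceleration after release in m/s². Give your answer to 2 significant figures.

Resolve each weight along its own incline: the 6.2 kg mass has component 6.2 × 9.81 × sin 23.96° = 24.702 N down its slope, and the 9.5 kg mass has 9.5 × 9.81 × sin 29° = 45.182 N down its slope.
The 9.5 kg side's 45.182 N exceeds the other side's 24.702 N, so that mass slides down and the 6.2 kg mass slides up. Taking that direction as positive, Newton's second law for the whole system gives 45.182 − 24.702 = (6.2 + 9.5) a, so a = 20.480 / 15.7 = 1.3045 m/s².

1.3 m/s²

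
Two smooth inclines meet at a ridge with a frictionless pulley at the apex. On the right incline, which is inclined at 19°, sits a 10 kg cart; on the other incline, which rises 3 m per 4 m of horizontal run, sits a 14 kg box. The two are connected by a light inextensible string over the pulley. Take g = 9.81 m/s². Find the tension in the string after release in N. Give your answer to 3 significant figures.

53.0 N

Resolve each weight along its own incline: the 10 kg mass has component 10 × 9.81 × sin 19° = 31.938 N down its slope, and the 14 kg mass has 14 × 9.81 × sin 36.87° = 82.404 N down its slope.
The 14 kg side's 82.404 N exceeds the other side's 31.938 N, so that mass slides down and the 10 kg mass slides up. Taking that direction as positive, Newton's second law for the whole system gives 82.404 − 31.938 = (10 + 14) a, so a = 50.466 / 24 = 2.1027 m/s².
For the 10 kg mass (up-slope positive): T − 31.938 = 10 × 2.1027, so T = 52.965 N.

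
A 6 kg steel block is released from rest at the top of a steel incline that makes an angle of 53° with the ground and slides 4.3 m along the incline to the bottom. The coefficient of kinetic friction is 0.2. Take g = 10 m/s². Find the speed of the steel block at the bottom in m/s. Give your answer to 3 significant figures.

The weight component along the incline is mg sin 53° = 47.918 N and the normal force is N = mg cos 53° = 36.109 N.
Friction up the slope is f = μN = 0.2 × 36.109 = 7.222 N, so the net downslope force is 47.918 − 7.222 = 40.696 N and a = 40.696 / 6 = 6.7827 m/s².
Starting from rest over a distance of 4.3 m, v² = 2aL = 2 × 6.7827 × 4.3 = 58.3312, so v = 7.6375 m/s.

7.64 m/s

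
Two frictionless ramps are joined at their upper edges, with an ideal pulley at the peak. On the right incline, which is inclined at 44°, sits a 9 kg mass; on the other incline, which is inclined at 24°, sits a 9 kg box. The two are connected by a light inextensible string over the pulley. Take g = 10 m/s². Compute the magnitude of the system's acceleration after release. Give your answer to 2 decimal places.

Resolve each weight along its own incline: the 9 kg mass has component 9 × 10 × sin 44° = 62.519 N down its slope, and the 9 kg mass has 9 × 10 × sin 24° = 36.606 N down its slope.
The 9 kg side's 62.519 N exceeds the other side's 36.606 N, so that mass slides down and the 9 kg mass slides up. Taking that direction as positive, Newton's second law for the whole system gives 62.519 − 36.606 = (9 + 9) a, so a = 25.913 / 18 = 1.4396 m/s².

1.44 m/s²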